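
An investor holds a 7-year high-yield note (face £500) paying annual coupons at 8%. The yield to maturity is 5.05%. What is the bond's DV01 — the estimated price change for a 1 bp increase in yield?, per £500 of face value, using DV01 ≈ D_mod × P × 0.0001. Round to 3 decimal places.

£0.320

Periodic yield y = 0.0505.
  t   CF        PV=CF/(1+0.0505)^t    t·PV
  1        40.00        38.0771        38.0771
  2        40.00        36.2467        72.4933
  3        40.00        34.5042       103.5126
  4        40.00        32.8455       131.3820
  5        40.00        31.2665       156.3327
  6        40.00        29.7635       178.5809
  7       540.00       382.4911     2,677.4379
  Σ                    585.1946     3,357.8163
P = 585.1946; D_Mac = 5.73795 yrs; D_mod = 5.46211 yrs.
DV01 ≈ 5.46211 × 585.1946 × 0.0001 = 0.319640.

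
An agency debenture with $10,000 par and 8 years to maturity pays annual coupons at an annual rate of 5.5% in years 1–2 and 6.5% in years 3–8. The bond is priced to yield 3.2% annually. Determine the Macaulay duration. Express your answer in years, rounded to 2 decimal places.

6.73 years

Periodic yield y = 0.032. Discount each cash flow and weight by its year:
  t   CF        PV=CF/(1+0.032)^t    t·PV
  1       550.00       532.9457       532.9457
  2       550.00       516.4203     1,032.8406
  3       650.00       591.3904     1,774.1712
  4       650.00       573.0527     2,292.2108
  5       650.00       555.2836     2,776.4181
  6       650.00       538.0655     3,228.3932
  7       650.00       521.3813     3,649.6693
  8    10,650.00     8,277.7447    66,221.9578
  Σ                 12,106.2843    81,508.6068
Price P = Σ PV = 12,106.2843.
Macaulay duration = Σ(t·PV) / P = 81,508.6068 / 12,106.2843 = 6.73275 years.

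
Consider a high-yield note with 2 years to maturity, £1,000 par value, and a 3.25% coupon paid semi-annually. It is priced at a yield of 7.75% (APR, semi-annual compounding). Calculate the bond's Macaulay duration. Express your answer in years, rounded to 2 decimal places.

Periodic yield y = 0.03875. Discount each cash flow and weight by its period:
  t   CF        PV=CF/(1+0.03875)^t    t·PV
  1        16.25        15.6438        15.6438
  2        16.25        15.0602        30.1204
  3        16.25        14.4984        43.4952
  4     1,016.25       872.8838     3,491.5350
  Σ                    918.0862     3,580.7945
Price P = Σ PV = 918.0862.
Macaulay duration = Σ(t·PV) / P = 3,580.7945 / 918.0862 = 3.90028 half-year periods.
In years: 3.90028 / 2 = 1.95014 years.

1.95 years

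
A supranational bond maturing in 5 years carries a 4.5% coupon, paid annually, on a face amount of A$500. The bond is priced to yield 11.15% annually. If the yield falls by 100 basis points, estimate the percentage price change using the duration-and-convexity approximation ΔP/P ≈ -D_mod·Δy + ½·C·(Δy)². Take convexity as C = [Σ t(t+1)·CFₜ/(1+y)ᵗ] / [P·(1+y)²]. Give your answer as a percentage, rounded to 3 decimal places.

+4.168%

With y = 0.1115:
  t   CF        PV=CF/(1+0.1115)^t    t·PV        t(t+1)·PV
  1        22.50        20.2429        20.2429          40.4858
  2        22.50        18.2122        36.4245         109.2735
  3        22.50        16.3853        49.1559         196.6235
  4        22.50        14.7416        58.9664         294.8320
  5       522.50       307.9917     1,539.9583       9,239.7499
  Σ                    377.5737     1,704.7480       9,880.9647
P = 377.5737; D_Mac = 4.51501 yrs; D_mod = 4.06208 yrs; C = 21.18257.
Duration effect: -4.06208 × (-0.01) = +0.040621
Convexity effect: 0.5 × 21.18257 × (-0.01)² = +0.0010591
ΔP/P ≈ +0.040621 + 0.0010591 = +0.041680 = +4.1680%.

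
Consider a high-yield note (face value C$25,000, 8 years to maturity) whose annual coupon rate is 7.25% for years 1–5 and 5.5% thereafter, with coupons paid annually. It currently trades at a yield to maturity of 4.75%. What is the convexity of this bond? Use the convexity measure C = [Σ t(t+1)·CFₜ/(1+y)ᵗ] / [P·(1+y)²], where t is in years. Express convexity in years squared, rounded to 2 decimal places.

49.08

With y = 0.0475:
  t   CF        PV=CF/(1+0.0475)^t    t·PV        t(t+1)·PV
  1     1,812.50     1,730.3103     1,730.3103       3,460.6205
  2     1,812.50     1,651.8475     3,303.6950       9,911.0850
  3     1,812.50     1,576.9427     4,730.8282      18,923.3127
  4     1,812.50     1,505.4346     6,021.7383      30,108.6917
  5     1,812.50     1,437.1691     7,185.8453      43,115.0716
  6     1,375.00     1,040.8269     6,244.9614      43,714.7298
  7     1,375.00       993.6295     6,955.4065      55,643.2520
  8    26,375.00    18,195.3417   145,562.7334   1,310,064.6004
  Σ                 28,131.5022   181,735.5183   1,514,941.3638
P = 28,131.5022.
Convexity = Σ t(t+1)·PV / [P·(1+y)²] = 1,514,941.3638 / (28,131.5022 × 1.097256) = 49.07890.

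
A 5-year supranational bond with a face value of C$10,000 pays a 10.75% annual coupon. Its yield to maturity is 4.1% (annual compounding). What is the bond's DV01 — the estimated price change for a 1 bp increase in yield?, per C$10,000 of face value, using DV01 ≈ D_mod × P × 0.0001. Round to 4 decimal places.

Periodic yield y = 0.041.
  t   CF        PV=CF/(1+0.041)^t    t·PV
  1     1,075.00     1,032.6609     1,032.6609
  2     1,075.00       991.9893     1,983.9787
  3     1,075.00       952.9196     2,858.7589
  4     1,075.00       915.3887     3,661.5548
  5    11,075.00     9,059.2050    45,296.0250
  Σ                 12,952.1636    54,832.9783
P = 12,952.1636; D_Mac = 4.23350 yrs; D_mod = 4.06676 yrs.
DV01 ≈ 4.06676 × 12,952.1636 × 0.0001 = 5.267337.

C$5.2673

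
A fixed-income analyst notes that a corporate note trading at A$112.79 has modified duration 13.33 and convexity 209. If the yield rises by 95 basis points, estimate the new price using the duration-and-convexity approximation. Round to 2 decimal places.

A$99.57

Duration effect: -D_mod·Δy = -13.33 × (+0.0095) = -0.126635
Convexity effect: ½·C·(Δy)² = 0.5 × 209 × (0.0095)² = +0.009431125
ΔP/P ≈ -0.126635 + 0.009431125 = -0.117203875
New price ≈ 112.79 × (1 - 0.117203875) = 99.57057493875.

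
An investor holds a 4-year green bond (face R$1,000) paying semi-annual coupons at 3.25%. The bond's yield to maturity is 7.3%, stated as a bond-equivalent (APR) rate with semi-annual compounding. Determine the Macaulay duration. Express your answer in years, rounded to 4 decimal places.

3.7624 years

Periodic yield y = 0.0365. Discount each cash flow and weight by its period:
  t   CF        PV=CF/(1+0.0365)^t    t·PV
  1        16.25        15.6778        15.6778
  2        16.25        15.1257        30.2513
  3        16.25        14.5930        43.7791
  4        16.25        14.0791        56.3166
  5        16.25        13.5833        67.9167
  6        16.25        13.1050        78.6301
  7        16.25        12.6435        88.5047
  8     1,016.25       762.8622     6,102.8978
  Σ                    861.6697     6,483.9740
Price P = Σ PV = 861.6697.
Macaulay duration = Σ(t·PV) / P = 6,483.9740 / 861.6697 = 7.52489 half-year periods.
In years: 7.52489 / 2 = 3.76245 years.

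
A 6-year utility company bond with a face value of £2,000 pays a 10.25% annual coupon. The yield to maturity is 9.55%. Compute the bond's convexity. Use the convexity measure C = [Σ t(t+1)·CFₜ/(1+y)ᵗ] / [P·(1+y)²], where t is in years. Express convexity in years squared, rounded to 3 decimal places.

With y = 0.0955:
  t   CF        PV=CF/(1+0.0955)^t    t·PV        t(t+1)·PV
  1       205.00       187.1292       187.1292         374.2583
  2       205.00       170.8162       341.6324       1,024.8973
  3       205.00       155.9253       467.7760       1,871.1041
  4       205.00       142.3326       569.3303       2,846.6517
  5       205.00       129.9248       649.6238       3,897.7431
  6     2,205.00     1,275.6581     7,653.9488      53,577.6416
  Σ                  2,061.7862     9,869.4406      63,592.2961
P = 2,061.7862.
Convexity = Σ t(t+1)·PV / [P·(1+y)²] = 63,592.2961 / (2,061.7862 × 1.200120) = 25.70018.

25.700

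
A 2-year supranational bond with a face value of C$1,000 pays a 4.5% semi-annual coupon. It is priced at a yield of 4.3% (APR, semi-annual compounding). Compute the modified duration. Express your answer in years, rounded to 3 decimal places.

1.894 years

Periodic yield y = 0.0215. First find Macaulay duration:
  t   CF        PV=CF/(1+0.0215)^t    t·PV
  1        22.50        22.0264        22.0264
  2        22.50        21.5628        43.1257
  3        22.50        21.1090        63.3270
  4     1,022.50       939.0957     3,756.3826
  Σ                  1,003.7939     3,884.8617
P = 1,003.7939; Macaulay duration = 3,884.8617 / 1,003.7939 = 3.87018 half-year periods = 1.93509 years.
Modified duration = D_Mac / (1 + y) = 1.93509 / 1.0215 = 1.89436 years.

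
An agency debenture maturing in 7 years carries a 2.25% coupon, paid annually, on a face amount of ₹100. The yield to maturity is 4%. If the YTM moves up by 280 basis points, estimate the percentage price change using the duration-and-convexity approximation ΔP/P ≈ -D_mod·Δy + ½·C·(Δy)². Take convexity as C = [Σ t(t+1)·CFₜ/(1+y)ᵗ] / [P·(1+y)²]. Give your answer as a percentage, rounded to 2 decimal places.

With y = 0.04:
  t   CF        PV=CF/(1+0.04)^t    t·PV        t(t+1)·PV
  1         2.25         2.1635         2.1635           4.3269
  2         2.25         2.0803         4.1605          12.4815
  3         2.25         2.0002         6.0007          24.0029
  4         2.25         1.9233         7.6932          38.4662
  5         2.25         1.8493         9.2467          55.4801
  6         2.25         1.7782        10.6692          74.6847
  7       102.25        77.7016       543.9112       4,351.2894
  Σ                     89.4964       583.8450       4,560.7317
P = 89.4964; D_Mac = 6.52367 yrs; D_mod = 6.27276 yrs; C = 47.11533.
Duration effect: -6.27276 × (+0.028) = -0.175637
Convexity effect: 0.5 × 47.11533 × (0.028)² = +0.0184692
ΔP/P ≈ -0.175637 + 0.0184692 = -0.157168 = -15.7168%.

-15.72%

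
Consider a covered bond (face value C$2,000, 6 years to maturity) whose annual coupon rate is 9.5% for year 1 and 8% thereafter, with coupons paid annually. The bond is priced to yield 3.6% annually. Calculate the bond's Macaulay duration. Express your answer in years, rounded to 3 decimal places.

Periodic yield y = 0.036. Discount each cash flow and weight by its year:
  t   CF        PV=CF/(1+0.036)^t    t·PV
  1       190.00       183.3977       183.3977
  2       160.00       149.0735       298.1470
  3       160.00       143.8933       431.6800
  4       160.00       138.8932       555.5728
  5       160.00       134.0668       670.3339
  6     2,160.00     1,747.0093    10,482.0558
  Σ                  2,496.3338    12,621.1873
Price P = Σ PV = 2,496.3338.
Macaulay duration = Σ(t·PV) / P = 12,621.1873 / 2,496.3338 = 5.05589 years.

5.056 years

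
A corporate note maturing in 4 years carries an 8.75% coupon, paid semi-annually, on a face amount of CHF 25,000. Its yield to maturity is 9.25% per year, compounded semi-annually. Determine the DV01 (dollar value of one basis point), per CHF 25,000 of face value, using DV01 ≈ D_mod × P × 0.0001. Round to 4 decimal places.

CHF 8.1194

Periodic yield y = 0.04625.
  t   CF        PV=CF/(1+0.04625)^t    t·PV
  1     1,093.75     1,045.4002     1,045.4002
  2     1,093.75       999.1878     1,998.3756
  3     1,093.75       955.0182     2,865.0546
  4     1,093.75       912.8012     3,651.2046
  5     1,093.75       872.4503     4,362.2516
  6     1,093.75       833.8832     5,003.2994
  7     1,093.75       797.0210     5,579.1471
  8    26,093.75    18,174.0923   145,392.7383
  Σ                 24,589.8543   169,897.4715
P = 24,589.8543; D_Mac = 6.90925 half-year periods = 3.45463 yrs; D_mod = 3.30191 yrs.
DV01 ≈ 3.30191 × 24,589.8543 × 0.0001 = 8.119353.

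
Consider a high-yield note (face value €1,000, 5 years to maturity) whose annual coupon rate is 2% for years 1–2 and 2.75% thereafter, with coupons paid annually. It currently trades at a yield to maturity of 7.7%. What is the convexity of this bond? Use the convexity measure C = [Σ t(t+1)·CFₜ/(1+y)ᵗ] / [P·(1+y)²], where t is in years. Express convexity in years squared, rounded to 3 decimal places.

With y = 0.077:
  t   CF        PV=CF/(1+0.077)^t    t·PV        t(t+1)·PV
  1        20.00        18.5701        18.5701          37.1402
  2        20.00        17.2424        34.4849         103.4546
  3        27.50        22.0133        66.0400         264.1599
  4        27.50        20.4395        81.7579         408.7896
  5     1,027.50       709.0932     3,545.4659      21,272.7957
  Σ                    787.3585     3,746.3188      22,086.3400
P = 787.3585.
Convexity = Σ t(t+1)·PV / [P·(1+y)²] = 22,086.3400 / (787.3585 × 1.159929) = 24.18354.

24.184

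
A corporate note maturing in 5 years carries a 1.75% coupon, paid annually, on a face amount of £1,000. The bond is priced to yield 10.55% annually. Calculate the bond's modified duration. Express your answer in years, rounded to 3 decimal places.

Periodic yield y = 0.1055. First find Macaulay duration:
  t   CF        PV=CF/(1+0.1055)^t    t·PV
  1        17.50        15.8299        15.8299
  2        17.50        14.3193        28.6385
  3        17.50        12.9527        38.8582
  4        17.50        11.7166        46.8666
  5     1,017.50       616.2269     3,081.1347
  Σ                    671.0455     3,211.3280
P = 671.0455; Macaulay duration = 3,211.3280 / 671.0455 = 4.78556 years.
Modified duration = D_Mac / (1 + y) = 4.78556 / 1.1055 = 4.32886 years.

4.329 years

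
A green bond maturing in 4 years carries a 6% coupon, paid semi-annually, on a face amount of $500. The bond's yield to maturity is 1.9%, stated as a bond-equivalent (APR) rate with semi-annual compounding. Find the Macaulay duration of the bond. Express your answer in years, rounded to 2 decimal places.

3.65 years

Periodic yield y = 0.0095. Discount each cash flow and weight by its period:
  t   CF        PV=CF/(1+0.0095)^t    t·PV
  1        15.00        14.8588        14.8588
  2        15.00        14.7190        29.4380
  3        15.00        14.5805        43.7415
  4        15.00        14.4433        57.7731
  5        15.00        14.3074        71.5368
  6        15.00        14.1727        85.0363
  7        15.00        14.0393        98.2754
  8       515.00       477.4816     3,819.8528
  Σ                    578.6027     4,220.5129
Price P = Σ PV = 578.6027.
Macaulay duration = Σ(t·PV) / P = 4,220.5129 / 578.6027 = 7.29432 half-year periods.
In years: 7.29432 / 2 = 3.64716 years.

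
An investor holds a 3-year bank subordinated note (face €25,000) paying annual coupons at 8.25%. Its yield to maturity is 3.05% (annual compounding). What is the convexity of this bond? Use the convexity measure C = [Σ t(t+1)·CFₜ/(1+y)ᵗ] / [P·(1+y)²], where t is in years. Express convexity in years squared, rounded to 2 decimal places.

With y = 0.0305:
  t   CF        PV=CF/(1+0.0305)^t    t·PV        t(t+1)·PV
  1     2,062.50     2,001.4556     2,001.4556       4,002.9112
  2     2,062.50     1,942.2180     3,884.4359      11,653.3077
  3    27,062.50    24,729.9891    74,189.9674     296,759.8695
  Σ                 28,673.6627    80,075.8589     312,416.0884
P = 28,673.6627.
Convexity = Σ t(t+1)·PV / [P·(1+y)²] = 312,416.0884 / (28,673.6627 × 1.061930) = 10.26016.

10.26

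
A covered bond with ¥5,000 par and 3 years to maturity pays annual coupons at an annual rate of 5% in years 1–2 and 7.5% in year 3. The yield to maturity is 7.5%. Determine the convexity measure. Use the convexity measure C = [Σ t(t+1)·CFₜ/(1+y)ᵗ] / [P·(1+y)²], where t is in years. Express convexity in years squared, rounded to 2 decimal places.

9.73

With y = 0.075:
  t   CF        PV=CF/(1+0.075)^t    t·PV        t(t+1)·PV
  1       250.00       232.5581       232.5581         465.1163
  2       250.00       216.3332       432.6663       1,297.9989
  3     5,375.00     4,326.6631    12,979.9892      51,919.9567
  Σ                  4,775.5544    13,645.2136      53,683.0719
P = 4,775.5544.
Convexity = Σ t(t+1)·PV / [P·(1+y)²] = 53,683.0719 / (4,775.5544 × 1.155625) = 9.72740.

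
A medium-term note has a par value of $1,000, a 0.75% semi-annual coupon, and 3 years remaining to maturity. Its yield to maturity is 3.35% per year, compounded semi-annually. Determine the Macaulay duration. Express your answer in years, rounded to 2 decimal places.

2.97 years

Periodic yield y = 0.01675. Discount each cash flow and weight by its period:
  t   CF        PV=CF/(1+0.01675)^t    t·PV
  1         3.75         3.6882         3.6882
  2         3.75         3.6275         7.2549
  3         3.75         3.5677        10.7031
  4         3.75         3.5089        14.0357
  5         3.75         3.4511        17.2556
  6     1,003.75       908.5325     5,451.1951
  Σ                    926.3759     5,504.1326
Price P = Σ PV = 926.3759.
Macaulay duration = Σ(t·PV) / P = 5,504.1326 / 926.3759 = 5.94158 half-year periods.
In years: 5.94158 / 2 = 2.97079 years.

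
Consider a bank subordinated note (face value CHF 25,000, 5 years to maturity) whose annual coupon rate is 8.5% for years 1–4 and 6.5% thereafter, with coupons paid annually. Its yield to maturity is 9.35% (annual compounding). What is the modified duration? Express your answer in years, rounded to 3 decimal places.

3.889 years

Periodic yield y = 0.0935. First find Macaulay duration:
  t   CF        PV=CF/(1+0.0935)^t    t·PV
  1     2,125.00     1,943.3013     1,943.3013
  2     2,125.00     1,777.1388     3,554.2777
  3     2,125.00     1,625.1841     4,875.5524
  4     2,125.00     1,486.2223     5,944.8894
  5    26,625.00    17,029.2562    85,146.2810
  Σ                 23,861.1028   101,464.3018
P = 23,861.1028; Macaulay duration = 101,464.3018 / 23,861.1028 = 4.25229 years.
Modified duration = D_Mac / (1 + y) = 4.25229 / 1.0935 = 3.88870 years.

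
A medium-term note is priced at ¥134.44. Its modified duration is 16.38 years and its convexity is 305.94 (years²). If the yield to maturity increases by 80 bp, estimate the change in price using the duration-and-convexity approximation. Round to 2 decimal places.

Duration effect: -D_mod·Δy = -16.38 × (+0.008) = -0.131040
Convexity effect: ½·C·(Δy)² = 0.5 × 305.94 × (0.008)² = +0.00979008
ΔP/P ≈ -0.131040 + 0.00979008 = -0.12124992
ΔP ≈ 134.44 × (-0.12124992) = -16.3008392448.

-¥16.30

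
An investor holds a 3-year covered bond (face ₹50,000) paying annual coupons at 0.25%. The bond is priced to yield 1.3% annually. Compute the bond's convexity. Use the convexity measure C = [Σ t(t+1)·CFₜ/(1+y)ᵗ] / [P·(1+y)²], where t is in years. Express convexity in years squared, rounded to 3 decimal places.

11.654

With y = 0.013:
  t   CF        PV=CF/(1+0.013)^t    t·PV        t(t+1)·PV
  1       125.00       123.3959       123.3959         246.7917
  2       125.00       121.8123       243.6246         730.8738
  3    50,125.00    48,219.8716   144,659.6148     578,638.4591
  Σ                 48,465.0797   145,026.6352     579,616.1246
P = 48,465.0797.
Convexity = Σ t(t+1)·PV / [P·(1+y)²] = 579,616.1246 / (48,465.0797 × 1.026169) = 11.65447.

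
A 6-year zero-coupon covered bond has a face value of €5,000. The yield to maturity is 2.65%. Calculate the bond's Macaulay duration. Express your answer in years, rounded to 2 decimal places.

A zero-coupon bond has a single cash flow at maturity, so its Macaulay duration equals its maturity: 6 years.

6.00 years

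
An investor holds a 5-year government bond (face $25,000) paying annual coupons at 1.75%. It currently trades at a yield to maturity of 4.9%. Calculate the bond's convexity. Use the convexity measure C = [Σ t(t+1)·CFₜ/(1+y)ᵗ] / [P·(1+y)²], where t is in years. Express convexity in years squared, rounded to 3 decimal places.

With y = 0.049:
  t   CF        PV=CF/(1+0.049)^t    t·PV        t(t+1)·PV
  1       437.50       417.0639       417.0639         834.1277
  2       437.50       397.5823       795.1647       2,385.4940
  3       437.50       379.0108     1,137.0324       4,548.1297
  4       437.50       361.3068     1,445.2271       7,226.1355
  5    25,437.50    20,026.1279   100,130.6395     600,783.8371
  Σ                 21,581.0917   103,925.1276     615,777.7240
P = 21,581.0917.
Convexity = Σ t(t+1)·PV / [P·(1+y)²] = 615,777.7240 / (21,581.0917 × 1.100401) = 25.92983.

25.930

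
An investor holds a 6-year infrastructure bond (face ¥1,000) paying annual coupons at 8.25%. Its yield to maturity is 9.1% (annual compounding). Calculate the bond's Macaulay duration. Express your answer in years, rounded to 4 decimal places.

Periodic yield y = 0.091. Discount each cash flow and weight by its year:
  t   CF        PV=CF/(1+0.091)^t    t·PV
  1        82.50        75.6187        75.6187
  2        82.50        69.3114       138.6227
  3        82.50        63.5301       190.5904
  4        82.50        58.2311       232.9244
  5        82.50        53.3741       266.8703
  6     1,082.50       641.9178     3,851.5066
  Σ                    961.9831     4,756.1331
Price P = Σ PV = 961.9831.
Macaulay duration = Σ(t·PV) / P = 4,756.1331 / 961.9831 = 4.94409 years.

4.9441 years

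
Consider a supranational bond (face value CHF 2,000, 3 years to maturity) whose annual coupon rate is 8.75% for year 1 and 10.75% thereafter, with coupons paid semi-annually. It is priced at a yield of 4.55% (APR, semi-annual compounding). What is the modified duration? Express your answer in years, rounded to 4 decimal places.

Periodic yield y = 0.02275. First find Macaulay duration:
  t   CF        PV=CF/(1+0.02275)^t    t·PV
  1        87.50        85.5537        85.5537
  2        87.50        83.6506       167.3012
  3       107.50       100.4847       301.4541
  4       107.50        98.2495       392.9981
  5       107.50        96.0641       480.3204
  6     2,107.50     1,841.4107    11,048.4640
  Σ                  2,305.4133    12,476.0915
P = 2,305.4133; Macaulay duration = 12,476.0915 / 2,305.4133 = 5.41165 half-year periods = 2.70583 years.
Modified duration = D_Mac / (1 + y) = 2.70583 / 1.02275 = 2.64564 years.

2.6456 years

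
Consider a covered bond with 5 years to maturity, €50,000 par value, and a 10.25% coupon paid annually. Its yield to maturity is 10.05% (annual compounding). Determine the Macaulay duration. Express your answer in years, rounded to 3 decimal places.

Periodic yield y = 0.1005. Discount each cash flow and weight by its year:
  t   CF        PV=CF/(1+0.1005)^t    t·PV
  1     5,125.00     4,656.9741     4,656.9741
  2     5,125.00     4,231.6893     8,463.3787
  3     5,125.00     3,845.2425    11,535.7274
  4     5,125.00     3,494.0867    13,976.3470
  5    55,125.00    34,150.6023   170,753.0117
  Σ                 50,378.5950   209,385.4388
Price P = Σ PV = 50,378.5950.
Macaulay duration = Σ(t·PV) / P = 209,385.4388 / 50,378.5950 = 4.15624 years.

4.156 years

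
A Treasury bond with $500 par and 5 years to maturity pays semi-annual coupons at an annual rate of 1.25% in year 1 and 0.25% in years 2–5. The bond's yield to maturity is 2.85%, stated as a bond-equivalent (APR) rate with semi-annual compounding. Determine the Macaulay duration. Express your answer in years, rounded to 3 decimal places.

4.923 years

Periodic yield y = 0.01425. Discount each cash flow and weight by its period:
  t   CF        PV=CF/(1+0.01425)^t    t·PV
  1        3.125         3.0811         3.0811
  2        3.125         3.0378         6.0756
  3        0.625         0.5990         1.7971
  4        0.625         0.5906         2.3624
  5        0.625         0.5823         2.9116
  6        0.625         0.5741         3.4448
  7        0.625         0.5661         3.9624
  8        0.625         0.5581         4.4649
  9        0.625         0.5503         4.9524
  10     500.625       434.5726     4,345.7263
  Σ                    444.7120     4,378.7786
Price P = Σ PV = 444.7120.
Macaulay duration = Σ(t·PV) / P = 4,378.7786 / 444.7120 = 9.84632 half-year periods.
In years: 9.84632 / 2 = 4.92316 years.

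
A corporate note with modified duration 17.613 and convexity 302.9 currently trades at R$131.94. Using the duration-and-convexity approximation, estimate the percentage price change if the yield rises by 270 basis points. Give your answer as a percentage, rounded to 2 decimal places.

-36.51%

Duration effect: -D_mod·Δy = -17.613 × (+0.027) = -0.475551
Convexity effect: ½·C·(Δy)² = 0.5 × 302.9 × (0.027)² = +0.11040705
ΔP/P ≈ -0.475551 + 0.11040705 = -0.36514395
= -36.514395%.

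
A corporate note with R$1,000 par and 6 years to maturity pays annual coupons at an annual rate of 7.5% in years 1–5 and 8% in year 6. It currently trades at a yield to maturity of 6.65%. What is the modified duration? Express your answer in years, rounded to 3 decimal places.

Periodic yield y = 0.0665. First find Macaulay duration:
  t   CF        PV=CF/(1+0.0665)^t    t·PV
  1        75.00        70.3235        70.3235
  2        75.00        65.9386       131.8771
  3        75.00        61.8271       185.4812
  4        75.00        57.9719       231.8878
  5        75.00        54.3572       271.7859
  6     1,080.00       733.9367     4,403.6201
  Σ                  1,044.3549     5,294.9757
P = 1,044.3549; Macaulay duration = 5,294.9757 / 1,044.3549 = 5.07009 years.
Modified duration = D_Mac / (1 + y) = 5.07009 / 1.0665 = 4.75395 years.

4.754 years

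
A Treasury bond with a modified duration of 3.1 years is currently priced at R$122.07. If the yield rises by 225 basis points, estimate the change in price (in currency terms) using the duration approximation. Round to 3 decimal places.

-R$8.514

Duration approximation: ΔP/P ≈ -D_mod · Δy = -3.1 × (+0.0225) = -0.069750.
ΔP ≈ 122.07 × (-0.069750) = -8.5143825.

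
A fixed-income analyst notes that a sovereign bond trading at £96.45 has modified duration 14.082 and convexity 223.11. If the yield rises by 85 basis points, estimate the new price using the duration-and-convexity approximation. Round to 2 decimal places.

£85.68

Duration effect: -D_mod·Δy = -14.082 × (+0.0085) = -0.119697
Convexity effect: ½·C·(Δy)² = 0.5 × 223.11 × (0.0085)² = +0.00805984875
ΔP/P ≈ -0.119697 + 0.00805984875 = -0.11163715125
New price ≈ 96.45 × (1 - 0.11163715125) = 85.6825967619375.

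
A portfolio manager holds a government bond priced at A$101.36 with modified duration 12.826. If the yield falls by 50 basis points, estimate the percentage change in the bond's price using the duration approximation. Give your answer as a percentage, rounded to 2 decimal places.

Duration approximation: ΔP/P ≈ -D_mod · Δy = -12.826 × (-0.005) = +0.064130.
As a percentage: +6.4130%.

+6.41%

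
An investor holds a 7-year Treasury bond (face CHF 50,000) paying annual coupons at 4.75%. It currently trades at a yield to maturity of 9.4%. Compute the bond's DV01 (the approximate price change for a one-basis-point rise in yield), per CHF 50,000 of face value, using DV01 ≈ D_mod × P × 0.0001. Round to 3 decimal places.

Periodic yield y = 0.094.
  t   CF        PV=CF/(1+0.094)^t    t·PV
  1     2,375.00     2,170.9324     2,170.9324
  2     2,375.00     1,984.3989     3,968.7977
  3     2,375.00     1,813.8929     5,441.6788
  4     2,375.00     1,658.0374     6,632.1497
  5     2,375.00     1,515.5735     7,577.8675
  6     2,375.00     1,385.3506     8,312.1033
  7    52,375.00    27,925.6173   195,479.3211
  Σ                 38,453.8029   229,582.8504
P = 38,453.8029; D_Mac = 5.97035 yrs; D_mod = 5.45736 yrs.
DV01 ≈ 5.45736 × 38,453.8029 × 0.0001 = 20.985635.

CHF 20.986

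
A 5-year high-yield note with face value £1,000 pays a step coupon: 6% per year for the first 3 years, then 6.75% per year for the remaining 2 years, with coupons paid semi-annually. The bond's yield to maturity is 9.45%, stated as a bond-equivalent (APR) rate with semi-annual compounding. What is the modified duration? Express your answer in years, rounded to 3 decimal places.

4.141 years

Periodic yield y = 0.04725. First find Macaulay duration:
  t   CF        PV=CF/(1+0.04725)^t    t·PV
  1        30.00        28.6465        28.6465
  2        30.00        27.3540        54.7080
  3        30.00        26.1198        78.3595
  4        30.00        24.9413        99.7654
  5        30.00        23.8160       119.0802
  6        30.00        22.7415       136.4490
  7        33.75        24.4299       171.0091
  8        33.75        23.3276       186.6211
  9        33.75        22.2751       200.4763
  10    1,033.75       651.4961     6,514.9612
  Σ                    875.1479     7,590.0760
P = 875.1479; Macaulay duration = 7,590.0760 / 875.1479 = 8.67291 half-year periods = 4.33645 years.
Modified duration = D_Mac / (1 + y) = 4.33645 / 1.04725 = 4.14080 years.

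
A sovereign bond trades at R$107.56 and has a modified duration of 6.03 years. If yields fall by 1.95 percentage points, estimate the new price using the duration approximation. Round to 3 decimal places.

R$120.207

Duration approximation: ΔP/P ≈ -D_mod · Δy = -6.03 × (-0.0195) = +0.117585.
New price ≈ 107.56 × (1 + 0.117585) = 120.2074426.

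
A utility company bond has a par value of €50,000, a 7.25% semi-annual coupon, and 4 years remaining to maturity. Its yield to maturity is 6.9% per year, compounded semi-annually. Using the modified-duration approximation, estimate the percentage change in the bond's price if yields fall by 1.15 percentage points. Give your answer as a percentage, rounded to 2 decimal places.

Periodic yield y = 0.0345. Modified duration first:
  t   CF        PV=CF/(1+0.0345)^t    t·PV
  1     1,812.50     1,752.0541     1,752.0541
  2     1,812.50     1,693.6241     3,387.2482
  3     1,812.50     1,637.1427     4,911.4280
  4     1,812.50     1,582.5449     6,330.1795
  5     1,812.50     1,529.7679     7,648.8394
  6     1,812.50     1,478.7510     8,872.5059
  7     1,812.50     1,429.4355    10,006.0482
  8    51,812.50    39,499.4081   315,995.2649
  Σ                 50,602.7282   358,903.5683
P = 50,602.7282; D_Mac = 7.09257 half-year periods = 3.54629 yrs; D_mod = 3.54629/(1+0.0345) = 3.42802 yrs.
ΔP/P ≈ -D_mod · Δy = -3.42802 × (-0.0115) = +0.039422 = +3.9422%.

+3.94%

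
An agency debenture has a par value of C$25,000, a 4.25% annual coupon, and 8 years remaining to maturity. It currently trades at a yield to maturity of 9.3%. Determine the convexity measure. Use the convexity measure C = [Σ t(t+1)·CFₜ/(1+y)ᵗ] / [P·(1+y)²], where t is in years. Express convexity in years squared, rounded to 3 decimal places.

With y = 0.093:
  t   CF        PV=CF/(1+0.093)^t    t·PV        t(t+1)·PV
  1     1,062.50       972.0952       972.0952       1,944.1903
  2     1,062.50       889.3826     1,778.7651       5,336.2954
  3     1,062.50       813.7078     2,441.1233       9,764.4930
  4     1,062.50       744.4719     2,977.8875      14,889.4373
  5     1,062.50       681.1271     3,405.6353      20,433.8115
  6     1,062.50       623.1721     3,739.0323      26,173.2261
  7     1,062.50       570.1483     3,991.0378      31,928.3027
  8    26,062.50    12,795.4268   102,363.4144     921,270.7298
  Σ                 18,089.5315   121,668.9908   1,031,740.4862
P = 18,089.5315.
Convexity = Σ t(t+1)·PV / [P·(1+y)²] = 1,031,740.4862 / (18,089.5315 × 1.194649) = 47.74224.

47.742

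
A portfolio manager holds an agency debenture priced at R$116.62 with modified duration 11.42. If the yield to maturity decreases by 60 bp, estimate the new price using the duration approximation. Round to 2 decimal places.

Duration approximation: ΔP/P ≈ -D_mod · Δy = -11.42 × (-0.006) = +0.068520.
New price ≈ 116.62 × (1 + 0.068520) = 124.6108024.

R$124.61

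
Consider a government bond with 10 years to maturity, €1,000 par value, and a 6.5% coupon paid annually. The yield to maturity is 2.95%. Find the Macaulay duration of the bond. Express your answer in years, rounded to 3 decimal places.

7.979 years

Periodic yield y = 0.0295. Discount each cash flow and weight by its year:
  t   CF        PV=CF/(1+0.0295)^t    t·PV
  1        65.00        63.1374        63.1374
  2        65.00        61.3283       122.6565
  3        65.00        59.5709       178.7128
  4        65.00        57.8639       231.4557
  5        65.00        56.2059       281.0293
  6        65.00        54.5953       327.5718
  7        65.00        53.0309       371.2162
  8        65.00        51.5113       412.0904
  9        65.00        50.0353       450.3174
  10    1,065.00       796.3172     7,963.1720
  Σ                  1,303.5964    10,401.3596
Price P = Σ PV = 1,303.5964.
Macaulay duration = Σ(t·PV) / P = 10,401.3596 / 1,303.5964 = 7.97897 years.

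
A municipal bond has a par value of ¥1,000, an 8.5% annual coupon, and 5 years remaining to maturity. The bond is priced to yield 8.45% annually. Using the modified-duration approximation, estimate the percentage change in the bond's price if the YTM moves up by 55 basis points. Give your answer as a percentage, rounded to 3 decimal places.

-2.169%

Periodic yield y = 0.0845. Modified duration first:
  t   CF        PV=CF/(1+0.0845)^t    t·PV
  1        85.00        78.3771        78.3771
  2        85.00        72.2703       144.5406
  3        85.00        66.6393       199.9178
  4        85.00        61.4470       245.7880
  5     1,085.00       723.2392     3,616.1960
  Σ                  1,001.9729     4,284.8195
P = 1,001.9729; D_Mac = 4.27638 yrs; D_mod = 4.27638/(1+0.0845) = 3.94318 yrs.
ΔP/P ≈ -D_mod · Δy = -3.94318 × (+0.0055) = -0.021688 = -2.1688%.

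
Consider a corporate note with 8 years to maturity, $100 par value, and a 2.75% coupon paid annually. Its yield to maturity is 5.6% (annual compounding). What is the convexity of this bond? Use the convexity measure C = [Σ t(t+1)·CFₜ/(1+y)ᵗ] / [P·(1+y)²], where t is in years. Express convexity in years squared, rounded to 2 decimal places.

56.06

With y = 0.056:
  t   CF        PV=CF/(1+0.056)^t    t·PV        t(t+1)·PV
  1         2.75         2.6042         2.6042           5.2083
  2         2.75         2.4661         4.9321          14.7964
  3         2.75         2.3353         7.0059          28.0235
  4         2.75         2.2114         8.8458          44.2290
  5         2.75         2.0942        10.4709          62.8253
  6         2.75         1.9831        11.8987          83.2911
  7         2.75         1.8780        13.1457         105.1655
  8       102.75        66.4463       531.5700       4,784.1301
  Σ                     82.0185       590.4733       5,127.6692
P = 82.0185.
Convexity = Σ t(t+1)·PV / [P·(1+y)²] = 5,127.6692 / (82.0185 × 1.115136) = 56.06353.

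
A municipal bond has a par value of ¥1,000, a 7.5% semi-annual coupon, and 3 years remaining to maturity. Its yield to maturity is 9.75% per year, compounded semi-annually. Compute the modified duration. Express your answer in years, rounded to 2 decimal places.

2.61 years

Periodic yield y = 0.04875. First find Macaulay duration:
  t   CF        PV=CF/(1+0.04875)^t    t·PV
  1        37.50        35.7569        35.7569
  2        37.50        34.0947        68.1895
  3        37.50        32.5099        97.5296
  4        37.50        30.9987       123.9948
  5        37.50        29.5578       147.7888
  6     1,037.50       779.7516     4,678.5095
  Σ                    942.6695     5,151.7690
P = 942.6695; Macaulay duration = 5,151.7690 / 942.6695 = 5.46509 half-year periods = 2.73254 years.
Modified duration = D_Mac / (1 + y) = 2.73254 / 1.04875 = 2.60552 years.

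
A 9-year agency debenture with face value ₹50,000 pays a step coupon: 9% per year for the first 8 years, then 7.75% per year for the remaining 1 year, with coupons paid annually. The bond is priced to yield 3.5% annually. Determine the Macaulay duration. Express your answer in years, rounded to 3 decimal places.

6.945 years

Periodic yield y = 0.035. Discount each cash flow and weight by its year:
  t   CF        PV=CF/(1+0.035)^t    t·PV
  1     4,500.00     4,347.8261     4,347.8261
  2     4,500.00     4,200.7982     8,401.5963
  3     4,500.00     4,058.7422    12,176.2265
  4     4,500.00     3,921.4900    15,685.9601
  5     4,500.00     3,788.8793    18,944.3963
  6     4,500.00     3,660.7529    21,964.5174
  7     4,500.00     3,536.9593    24,758.7153
  8     4,500.00     3,417.3520    27,338.8160
  9    53,875.00    39,529.7561   355,767.8051
  Σ                 70,462.5560   489,385.8591
Price P = Σ PV = 70,462.5560.
Macaulay duration = Σ(t·PV) / P = 489,385.8591 / 70,462.5560 = 6.94533 years.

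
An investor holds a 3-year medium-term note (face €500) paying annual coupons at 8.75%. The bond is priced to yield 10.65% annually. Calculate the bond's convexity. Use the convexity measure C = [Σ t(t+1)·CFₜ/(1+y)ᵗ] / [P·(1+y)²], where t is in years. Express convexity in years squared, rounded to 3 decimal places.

8.756

With y = 0.1065:
  t   CF        PV=CF/(1+0.1065)^t    t·PV        t(t+1)·PV
  1        43.75        39.5391        39.5391          79.0782
  2        43.75        35.7335        71.4669         214.4008
  3       543.75       401.3701     1,204.1103       4,816.4412
  Σ                    476.6427     1,315.1163       5,109.9202
P = 476.6427.
Convexity = Σ t(t+1)·PV / [P·(1+y)²] = 5,109.9202 / (476.6427 × 1.224342) = 8.75625.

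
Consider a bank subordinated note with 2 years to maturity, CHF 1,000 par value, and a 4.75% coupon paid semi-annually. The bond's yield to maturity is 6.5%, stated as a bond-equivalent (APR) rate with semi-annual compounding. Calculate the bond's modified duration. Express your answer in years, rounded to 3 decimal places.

1.869 years

Periodic yield y = 0.0325. First find Macaulay duration:
  t   CF        PV=CF/(1+0.0325)^t    t·PV
  1        23.75        23.0024        23.0024
  2        23.75        22.2784        44.5567
  3        23.75        21.5771        64.7314
  4     1,023.75       900.8110     3,603.2439
  Σ                    967.6689     3,735.5345
P = 967.6689; Macaulay duration = 3,735.5345 / 967.6689 = 3.86034 half-year periods = 1.93017 years.
Modified duration = D_Mac / (1 + y) = 1.93017 / 1.0325 = 1.86942 years.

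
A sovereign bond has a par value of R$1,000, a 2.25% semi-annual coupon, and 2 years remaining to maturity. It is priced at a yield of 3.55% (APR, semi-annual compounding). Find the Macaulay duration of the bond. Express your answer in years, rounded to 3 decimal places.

1.966 years

Periodic yield y = 0.01775. Discount each cash flow and weight by its period:
  t   CF        PV=CF/(1+0.01775)^t    t·PV
  1        11.25        11.0538        11.0538
  2        11.25        10.8610        21.7220
  3        11.25        10.6716        32.0148
  4     1,011.25       942.5276     3,770.1105
  Σ                    975.1140     3,834.9011
Price P = Σ PV = 975.1140.
Macaulay duration = Σ(t·PV) / P = 3,834.9011 / 975.1140 = 3.93277 half-year periods.
In years: 3.93277 / 2 = 1.96639 years.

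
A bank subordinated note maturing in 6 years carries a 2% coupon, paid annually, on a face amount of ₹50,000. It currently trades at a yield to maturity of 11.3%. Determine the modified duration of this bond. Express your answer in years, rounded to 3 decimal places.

5.044 years

Periodic yield y = 0.113. First find Macaulay duration:
  t   CF        PV=CF/(1+0.113)^t    t·PV
  1     1,000.00       898.4726       898.4726
  2     1,000.00       807.2530     1,614.5060
  3     1,000.00       725.2947     2,175.8841
  4     1,000.00       651.6574     2,606.6297
  5     1,000.00       585.4963     2,927.4817
  6    51,000.00    26,828.6729   160,972.0372
  Σ                 30,496.8469   171,195.0113
P = 30,496.8469; Macaulay duration = 171,195.0113 / 30,496.8469 = 5.61353 years.
Modified duration = D_Mac / (1 + y) = 5.61353 / 1.113 = 5.04360 years.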